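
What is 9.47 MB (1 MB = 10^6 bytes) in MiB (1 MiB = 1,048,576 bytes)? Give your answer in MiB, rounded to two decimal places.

9.03 MiB

9.47 MB × 1,000,000 bytes/MB = 9,470,000 bytes
1 MiB = 2^20 bytes = 1,048,576 bytes
9,470,000 / 1,048,576 = 9.03 MiB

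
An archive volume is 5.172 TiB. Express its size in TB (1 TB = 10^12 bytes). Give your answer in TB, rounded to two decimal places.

5.172 TiB × 1,099,511,627,776 bytes/TiB = 5,686,674,138,857.472 bytes
1 TB = 10^12 bytes = 1,000,000,000,000 bytes
5,686,674,138,857.472 / 1,000,000,000,000 = 5.69 TB

5.69 TB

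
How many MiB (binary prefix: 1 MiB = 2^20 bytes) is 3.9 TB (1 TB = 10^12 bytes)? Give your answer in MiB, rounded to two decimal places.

3.9 TB = 3.9 × 10^12 bytes = 3,900,000,000,000 bytes
1 MiB = 1,048,576 bytes
3,900,000,000,000 / 1,048,576 = 3,719,329.83 MiB

3,719,329.83 MiB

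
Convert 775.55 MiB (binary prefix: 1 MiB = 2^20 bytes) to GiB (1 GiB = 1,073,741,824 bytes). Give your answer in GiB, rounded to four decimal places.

0.7574 GiB

775.55 MiB = 775.55 × 2^20 bytes = 813,223,116.8 bytes
1 GiB = 1,073,741,824 bytes
813,223,116.8 / 1,073,741,824 = 0.7574 GiB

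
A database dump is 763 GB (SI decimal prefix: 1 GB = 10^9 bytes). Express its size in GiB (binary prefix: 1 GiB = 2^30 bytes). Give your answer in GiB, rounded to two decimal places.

710.60 GiB

763 GB = 763 × 10^9 bytes = 763,000,000,000 bytes
1 GiB = 1,073,741,824 bytes
763,000,000,000 / 1,073,741,824 = 710.60 GiB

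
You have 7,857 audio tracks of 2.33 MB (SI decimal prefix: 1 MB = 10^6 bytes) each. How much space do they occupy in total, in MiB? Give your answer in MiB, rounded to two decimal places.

17,458.73 MiB

Total = 7,857 × 2.33 MB = 18306.81 MB
= 18306.81 × 1,000,000 bytes = 18,306,810,000 bytes
1 MiB = 1,048,576 bytes
18,306,810,000 / 1,048,576 = 17,458.73 MiB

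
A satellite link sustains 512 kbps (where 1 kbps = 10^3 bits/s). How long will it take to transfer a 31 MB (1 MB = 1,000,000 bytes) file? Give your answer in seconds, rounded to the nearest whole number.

484 seconds

31 MB = 31,000,000 bytes = 248,000,000 bits
512 kbps = 512,000 bits/s
time = 248,000,000 / 512,000 = 484 s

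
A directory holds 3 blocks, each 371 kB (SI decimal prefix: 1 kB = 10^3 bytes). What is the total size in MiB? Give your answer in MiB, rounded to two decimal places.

1.06 MiB

Total = 3 × 371 kB = 1113 kB
= 1113 × 1,000 bytes = 1,113,000 bytes
1 MiB = 1,048,576 bytes
1,113,000 / 1,048,576 = 1.06 MiB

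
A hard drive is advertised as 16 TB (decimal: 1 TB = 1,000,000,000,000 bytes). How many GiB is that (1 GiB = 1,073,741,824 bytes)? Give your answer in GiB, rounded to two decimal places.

14,901.16 GiB

16 TB = 16 × 10^12 bytes = 16,000,000,000,000 bytes
1 GiB = 2^30 bytes = 1,073,741,824 bytes
16,000,000,000,000 / 1,073,741,824 = 14,901.16 GiB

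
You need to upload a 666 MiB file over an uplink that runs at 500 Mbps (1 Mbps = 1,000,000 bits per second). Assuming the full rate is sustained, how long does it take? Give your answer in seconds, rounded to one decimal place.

666 MiB = 698,351,616 bytes = 5,586,812,928 bits
500 Mbps = 500,000,000 bits/s
time = 5,586,812,928 / 500,000,000 = 11.2 s

11.2 seconds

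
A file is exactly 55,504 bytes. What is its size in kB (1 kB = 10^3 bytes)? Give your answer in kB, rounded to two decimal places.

55,504 bytes given.
1 kB = 10^3 bytes = 1,000 bytes
55,504 / 1,000 = 55.50 kB

55.50 kB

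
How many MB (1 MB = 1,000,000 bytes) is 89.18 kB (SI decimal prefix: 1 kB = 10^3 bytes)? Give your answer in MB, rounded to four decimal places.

89.18 kB = 89.18 × 10^3 bytes = 89,180 bytes
1 MB = 10^6 bytes = 1,000,000 bytes
89,180 / 1,000,000 = 0.0892 MB

0.0892 MB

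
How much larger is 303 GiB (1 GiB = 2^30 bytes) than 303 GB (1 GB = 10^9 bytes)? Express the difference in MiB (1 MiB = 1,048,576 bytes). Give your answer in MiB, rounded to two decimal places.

303 GiB = 303 × 1,073,741,824 = 325,343,772,672 bytes
303 GB = 303 × 1,000,000,000 = 303,000,000,000 bytes
difference = 22,343,772,672 bytes
22,343,772,672 / 1,048,576 = 21,308.68 MiB

21,308.68 MiB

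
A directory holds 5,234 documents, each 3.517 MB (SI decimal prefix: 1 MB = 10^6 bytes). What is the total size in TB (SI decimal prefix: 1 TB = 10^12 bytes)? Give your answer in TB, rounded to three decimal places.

0.018 TB

Total = 5,234 × 3.517 MB = 18407.978 MB
= 18407.978 × 1,000,000 bytes = 18,407,978,000 bytes
1 TB = 1,000,000,000,000 bytes
18,407,978,000 / 1,000,000,000,000 = 0.018 TB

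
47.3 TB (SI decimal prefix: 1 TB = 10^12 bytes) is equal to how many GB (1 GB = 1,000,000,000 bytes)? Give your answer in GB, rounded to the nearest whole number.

47,300 GB

47.3 TB × 1,000,000,000,000 bytes/TB = 47,300,000,000,000 bytes
1 GB = 10^9 bytes = 1,000,000,000 bytes
47,300,000,000,000 / 1,000,000,000 = 47,300 GB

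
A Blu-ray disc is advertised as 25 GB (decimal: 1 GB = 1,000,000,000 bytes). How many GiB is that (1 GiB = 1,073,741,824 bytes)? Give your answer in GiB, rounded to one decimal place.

23.3 GiB

25 GB × 1,000,000,000 bytes/GB = 25,000,000,000 bytes
1 GiB = 2^30 bytes = 1,073,741,824 bytes
25,000,000,000 / 1,073,741,824 = 23.3 GiB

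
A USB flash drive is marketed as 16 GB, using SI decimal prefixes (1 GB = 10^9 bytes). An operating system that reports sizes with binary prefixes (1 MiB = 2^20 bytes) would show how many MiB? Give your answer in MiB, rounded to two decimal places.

16 GB × 1,000,000,000 bytes/GB = 16,000,000,000 bytes
1 MiB = 1,048,576 bytes
16,000,000,000 / 1,048,576 = 15,258.79 MiB

15,258.79 MiB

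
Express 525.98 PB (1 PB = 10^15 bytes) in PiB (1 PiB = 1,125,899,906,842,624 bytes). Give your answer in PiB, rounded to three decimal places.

467.164 PiB

525.98 PB × 1,000,000,000,000,000 bytes/PB = 525,980,000,000,000,000 bytes
1 PiB = 1,125,899,906,842,624 bytes
525,980,000,000,000,000 / 1,125,899,906,842,624 = 467.164 PiB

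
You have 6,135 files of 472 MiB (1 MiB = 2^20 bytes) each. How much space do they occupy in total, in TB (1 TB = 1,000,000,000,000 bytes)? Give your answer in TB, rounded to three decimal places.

Total = 6,135 × 472 MiB = 2,895,720 MiB
= 2,895,720 × 1,048,576 bytes = 3,036,382,494,720 bytes
1 TB = 1,000,000,000,000 bytes
3,036,382,494,720 / 1,000,000,000,000 = 3.036 TB

3.036 TB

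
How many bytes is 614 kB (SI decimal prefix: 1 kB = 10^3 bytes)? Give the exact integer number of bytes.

614 × 1,000 = 614,000 bytes  (1 kB = 10^3 bytes)

614,000 bytes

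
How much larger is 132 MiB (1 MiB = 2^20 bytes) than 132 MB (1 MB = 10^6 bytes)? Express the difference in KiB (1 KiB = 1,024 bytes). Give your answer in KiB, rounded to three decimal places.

132 MiB = 132 × 1,048,576 = 138,412,032 bytes
132 MB = 132 × 1,000,000 = 132,000,000 bytes
difference = 6,412,032 bytes
6,412,032 / 1,024 = 6,261.750 KiB

6,261.750 KiB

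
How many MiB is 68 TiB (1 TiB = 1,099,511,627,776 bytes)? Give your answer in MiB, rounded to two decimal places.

68 TiB = 68 × 2^40 bytes = 74,766,790,688,768 bytes
1 MiB = 2^20 bytes = 1,048,576 bytes
74,766,790,688,768 / 1,048,576 = 71,303,168.00 MiB

71,303,168.00 MiB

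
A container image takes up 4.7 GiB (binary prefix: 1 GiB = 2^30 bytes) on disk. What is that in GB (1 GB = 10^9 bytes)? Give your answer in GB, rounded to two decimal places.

5.05 GB

4.7 GiB = 4.7 × 2^30 bytes = 5,046,586,572.8 bytes
1 GB = 10^9 bytes = 1,000,000,000 bytes
5,046,586,572.8 / 1,000,000,000 = 5.05 GB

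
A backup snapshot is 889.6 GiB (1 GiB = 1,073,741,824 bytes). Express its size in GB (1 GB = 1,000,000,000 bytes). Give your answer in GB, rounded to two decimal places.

955.20 GB

889.6 GiB = 889.6 × 2^30 bytes = 955,200,726,630.4 bytes
1 GB = 1,000,000,000 bytes
955,200,726,630.4 / 1,000,000,000 = 955.20 GB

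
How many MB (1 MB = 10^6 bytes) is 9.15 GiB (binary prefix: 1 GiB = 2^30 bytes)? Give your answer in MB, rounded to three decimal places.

9.15 GiB = 9.15 × 2^30 bytes = 9,824,737,689.6 bytes
1 MB = 1,000,000 bytes
9,824,737,689.6 / 1,000,000 = 9,824.738 MB

9,824.738 MB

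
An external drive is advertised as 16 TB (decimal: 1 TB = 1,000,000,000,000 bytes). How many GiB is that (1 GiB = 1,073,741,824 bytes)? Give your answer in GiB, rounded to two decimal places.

16 TB = 16 × 10^12 bytes = 16,000,000,000,000 bytes
1 GiB = 1,073,741,824 bytes
16,000,000,000,000 / 1,073,741,824 = 14,901.16 GiB

14,901.16 GiB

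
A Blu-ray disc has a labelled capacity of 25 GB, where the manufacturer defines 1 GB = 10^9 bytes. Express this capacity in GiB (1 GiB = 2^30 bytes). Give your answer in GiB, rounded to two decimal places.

23.28 GiB

25 GB × 1,000,000,000 bytes/GB = 25,000,000,000 bytes
1 GiB = 1,073,741,824 bytes
25,000,000,000 / 1,073,741,824 = 23.28 GiB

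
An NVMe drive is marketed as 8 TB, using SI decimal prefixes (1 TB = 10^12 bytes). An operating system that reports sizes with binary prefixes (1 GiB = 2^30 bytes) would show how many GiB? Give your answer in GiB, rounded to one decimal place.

8 TB = 8 × 10^12 bytes = 8,000,000,000,000 bytes
1 GiB = 1,073,741,824 bytes
8,000,000,000,000 / 1,073,741,824 = 7,450.6 GiB

7,450.6 GiB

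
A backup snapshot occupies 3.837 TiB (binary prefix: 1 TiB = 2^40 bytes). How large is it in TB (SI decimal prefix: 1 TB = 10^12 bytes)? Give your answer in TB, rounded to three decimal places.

3.837 TiB = 3.837 × 2^40 bytes = 4,218,826,115,776.512 bytes
1 TB = 10^12 bytes = 1,000,000,000,000 bytes
4,218,826,115,776.512 / 1,000,000,000,000 = 4.219 TB

4.219 TB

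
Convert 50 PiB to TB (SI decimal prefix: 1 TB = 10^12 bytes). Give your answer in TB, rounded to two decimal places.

50 PiB = 50 × 2^50 bytes = 56,294,995,342,131,200 bytes
1 TB = 1,000,000,000,000 bytes
56,294,995,342,131,200 / 1,000,000,000,000 = 56,295.00 TB

56,295.00 TB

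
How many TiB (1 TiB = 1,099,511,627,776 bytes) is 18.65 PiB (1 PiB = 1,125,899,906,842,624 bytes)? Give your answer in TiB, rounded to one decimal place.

18.65 PiB × 1,125,899,906,842,624 bytes/PiB = 20,998,033,262,614,937.6 bytes
1 TiB = 2^40 bytes = 1,099,511,627,776 bytes
20,998,033,262,614,937.6 / 1,099,511,627,776 = 19,097.6 TiB

19,097.6 TiB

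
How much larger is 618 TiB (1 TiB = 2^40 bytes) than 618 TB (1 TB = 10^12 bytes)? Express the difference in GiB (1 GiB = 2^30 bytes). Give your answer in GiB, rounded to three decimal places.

618 TiB = 618 × 1,099,511,627,776 = 679,498,185,965,568 bytes
618 TB = 618 × 1,000,000,000,000 = 618,000,000,000,000 bytes
difference = 61,498,185,965,568 bytes
61,498,185,965,568 / 1,073,741,824 = 57,274.649 GiB

57,274.649 GiB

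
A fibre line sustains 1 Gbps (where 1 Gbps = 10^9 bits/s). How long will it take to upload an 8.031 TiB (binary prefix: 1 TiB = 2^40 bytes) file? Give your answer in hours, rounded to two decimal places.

19.62 hours

8.031 TiB = 8,830,177,882,669.056 bytes = 70,641,423,061,352.448 bits
1 Gbps = 1,000,000,000 bits/s
time = 70,641,423,061,352.448 / 1,000,000,000 = 70,641.4231 s
70,641.4231 s / 3600 = 19.62 hours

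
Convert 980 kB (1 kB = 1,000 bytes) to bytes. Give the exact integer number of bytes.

980 × 1,000 = 980,000 bytes  (1 kB = 10^3 bytes)

980,000 bytes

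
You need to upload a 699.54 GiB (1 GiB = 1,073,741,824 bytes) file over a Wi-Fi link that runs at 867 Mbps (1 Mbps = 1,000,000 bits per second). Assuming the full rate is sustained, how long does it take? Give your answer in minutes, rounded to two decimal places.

115.51 minutes

699.54 GiB = 751,125,355,560.96 bytes = 6,009,002,844,487.68 bits
867 Mbps = 867,000,000 bits/s
time = 6,009,002,844,487.68 / 867,000,000 = 6,930.799 s
6,930.799 s / 60 = 115.51 minutes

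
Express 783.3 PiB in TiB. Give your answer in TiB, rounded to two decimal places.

802,099.20 TiB

783.3 PiB × 1,125,899,906,842,624 bytes/PiB = 881,917,397,029,827,379.2 bytes
1 TiB = 1,099,511,627,776 bytes
881,917,397,029,827,379.2 / 1,099,511,627,776 = 802,099.20 TiB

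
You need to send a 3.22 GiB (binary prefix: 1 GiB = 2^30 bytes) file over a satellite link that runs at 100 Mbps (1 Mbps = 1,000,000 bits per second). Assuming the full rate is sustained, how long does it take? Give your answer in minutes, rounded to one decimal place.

3.22 GiB = 3,457,448,673.28 bytes = 27,659,589,386.24 bits
100 Mbps = 100,000,000 bits/s
time = 27,659,589,386.24 / 100,000,000 = 276.60 s
276.60 s / 60 = 4.6 minutes

4.6 minutes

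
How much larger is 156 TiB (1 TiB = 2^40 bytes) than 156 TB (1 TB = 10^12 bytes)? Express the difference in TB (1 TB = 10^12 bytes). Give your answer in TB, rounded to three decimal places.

156 TiB = 156 × 1,099,511,627,776 = 171,523,813,933,056 bytes
156 TB = 156 × 1,000,000,000,000 = 156,000,000,000,000 bytes
difference = 15,523,813,933,056 bytes
15,523,813,933,056 / 1,000,000,000,000 = 15.524 TB

15.524 TB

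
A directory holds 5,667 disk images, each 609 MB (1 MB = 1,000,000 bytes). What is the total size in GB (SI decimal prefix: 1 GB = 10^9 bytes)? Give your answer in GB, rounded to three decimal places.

Total = 5,667 × 609 MB = 3,451,203 MB
= 3,451,203 × 1,000,000 bytes = 3,451,203,000,000 bytes
1 GB = 1,000,000,000 bytes
3,451,203,000,000 / 1,000,000,000 = 3,451.203 GB

3,451.203 GB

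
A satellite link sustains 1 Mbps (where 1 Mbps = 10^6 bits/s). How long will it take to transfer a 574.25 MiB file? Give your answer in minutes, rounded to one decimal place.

574.25 MiB = 602,144,768 bytes = 4,817,158,144 bits
1 Mbps = 1,000,000 bits/s
time = 4,817,158,144 / 1,000,000 = 4,817.16 s
4,817.16 s / 60 = 80.3 minutes

80.3 minutes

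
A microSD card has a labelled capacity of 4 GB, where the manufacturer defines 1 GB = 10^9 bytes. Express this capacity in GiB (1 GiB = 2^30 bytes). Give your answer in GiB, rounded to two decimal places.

3.73 GiB

4 GB = 4 × 10^9 bytes = 4,000,000,000 bytes
1 GiB = 2^30 bytes = 1,073,741,824 bytes
4,000,000,000 / 1,073,741,824 = 3.73 GiB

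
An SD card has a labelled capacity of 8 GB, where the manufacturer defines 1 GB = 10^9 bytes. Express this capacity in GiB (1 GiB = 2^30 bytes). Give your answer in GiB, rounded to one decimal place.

8 GB = 8 × 10^9 bytes = 8,000,000,000 bytes
1 GiB = 1,073,741,824 bytes
8,000,000,000 / 1,073,741,824 = 7.5 GiB

7.5 GiB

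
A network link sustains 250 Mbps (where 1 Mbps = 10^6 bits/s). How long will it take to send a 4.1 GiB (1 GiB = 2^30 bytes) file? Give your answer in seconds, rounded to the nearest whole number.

141 seconds

4.1 GiB = 4,402,341,478.4 bytes = 35,218,731,827.2 bits
250 Mbps = 250,000,000 bits/s
time = 35,218,731,827.2 / 250,000,000 = 141 s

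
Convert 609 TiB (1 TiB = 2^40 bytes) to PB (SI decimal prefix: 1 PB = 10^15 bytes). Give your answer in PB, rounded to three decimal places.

0.670 PB

609 TiB × 1,099,511,627,776 bytes/TiB = 669,602,581,315,584 bytes
1 PB = 1,000,000,000,000,000 bytes
669,602,581,315,584 / 1,000,000,000,000,000 = 0.670 PB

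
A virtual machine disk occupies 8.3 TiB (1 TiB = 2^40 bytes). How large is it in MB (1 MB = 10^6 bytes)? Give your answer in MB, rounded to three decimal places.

8.3 TiB × 1,099,511,627,776 bytes/TiB = 9,125,946,510,540.8 bytes
1 MB = 1,000,000 bytes
9,125,946,510,540.8 / 1,000,000 = 9,125,946.511 MB

9,125,946.511 MB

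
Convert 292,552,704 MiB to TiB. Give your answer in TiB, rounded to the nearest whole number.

279 TiB

292,552,704 MiB × 1,048,576 bytes/MiB = 306,763,744,149,504 bytes
1 TiB = 1,099,511,627,776 bytes
306,763,744,149,504 / 1,099,511,627,776 = 279 TiB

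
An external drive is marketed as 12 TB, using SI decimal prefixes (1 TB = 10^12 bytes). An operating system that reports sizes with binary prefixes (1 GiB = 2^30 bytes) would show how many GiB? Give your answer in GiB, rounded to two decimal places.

11,175.87 GiB

12 TB = 12 × 10^12 bytes = 12,000,000,000,000 bytes
1 GiB = 1,073,741,824 bytes
12,000,000,000,000 / 1,073,741,824 = 11,175.87 GiB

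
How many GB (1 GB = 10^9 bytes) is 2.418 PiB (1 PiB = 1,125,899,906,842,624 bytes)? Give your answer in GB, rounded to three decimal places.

2,722,425.975 GB

2.418 PiB = 2.418 × 2^50 bytes = 2,722,425,974,745,464.832 bytes
1 GB = 1,000,000,000 bytes
2,722,425,974,745,464.832 / 1,000,000,000 = 2,722,425.975 GB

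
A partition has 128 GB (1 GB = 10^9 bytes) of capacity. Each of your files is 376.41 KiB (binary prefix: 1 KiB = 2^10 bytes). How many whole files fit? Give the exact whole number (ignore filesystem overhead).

332,084

Capacity: 128 GB = 128,000,000,000 bytes
Per item: 376.41 KiB = 385,443.84 bytes
⌊128,000,000,000 / 385,443.84⌋ = 332,084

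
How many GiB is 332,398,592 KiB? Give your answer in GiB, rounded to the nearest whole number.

317 GiB

332,398,592 KiB = 332,398,592 × 2^10 bytes = 340,376,158,208 bytes
1 GiB = 2^30 bytes = 1,073,741,824 bytes
340,376,158,208 / 1,073,741,824 = 317 GiB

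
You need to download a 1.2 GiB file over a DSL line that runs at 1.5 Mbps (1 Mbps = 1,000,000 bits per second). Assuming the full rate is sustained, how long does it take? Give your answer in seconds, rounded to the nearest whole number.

1.2 GiB = 1,288,490,188.8 bytes = 10,307,921,510.4 bits
1.5 Mbps = 1,500,000 bits/s
time = 10,307,921,510.4 / 1,500,000 = 6,872 s

6,872 seconds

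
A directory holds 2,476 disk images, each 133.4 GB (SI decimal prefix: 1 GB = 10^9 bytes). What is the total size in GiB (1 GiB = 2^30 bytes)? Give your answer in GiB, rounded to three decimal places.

307,614.356 GiB

Total = 2,476 × 133.4 GB = 330298.4 GB
= 330298.4 × 1,000,000,000 bytes = 330,298,400,000,000 bytes
1 GiB = 1,073,741,824 bytes
330,298,400,000,000 / 1,073,741,824 = 307,614.356 GiB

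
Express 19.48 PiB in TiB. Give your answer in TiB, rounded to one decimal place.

19.48 PiB = 19.48 × 2^50 bytes = 21,932,530,185,294,315.52 bytes
1 TiB = 1,099,511,627,776 bytes
21,932,530,185,294,315.52 / 1,099,511,627,776 = 19,947.5 TiB

19,947.5 TiB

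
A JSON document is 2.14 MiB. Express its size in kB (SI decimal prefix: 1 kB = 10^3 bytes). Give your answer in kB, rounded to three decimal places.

2,243.953 kB

2.14 MiB × 1,048,576 bytes/MiB = 2,243,952.64 bytes
1 kB = 10^3 bytes = 1,000 bytes
2,243,952.64 / 1,000 = 2,243.953 kB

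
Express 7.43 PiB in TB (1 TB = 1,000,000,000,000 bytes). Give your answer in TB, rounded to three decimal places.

8,365.436 TB

7.43 PiB × 1,125,899,906,842,624 bytes/PiB = 8,365,436,307,840,696.32 bytes
1 TB = 10^12 bytes = 1,000,000,000,000 bytes
8,365,436,307,840,696.32 / 1,000,000,000,000 = 8,365.436 TB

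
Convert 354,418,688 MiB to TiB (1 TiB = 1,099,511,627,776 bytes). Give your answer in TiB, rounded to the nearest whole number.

354,418,688 MiB × 1,048,576 bytes/MiB = 371,634,930,188,288 bytes
1 TiB = 1,099,511,627,776 bytes
371,634,930,188,288 / 1,099,511,627,776 = 338 TiB

338 TiB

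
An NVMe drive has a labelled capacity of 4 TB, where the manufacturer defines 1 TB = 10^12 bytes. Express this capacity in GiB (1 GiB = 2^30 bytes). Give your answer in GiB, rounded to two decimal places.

4 TB × 1,000,000,000,000 bytes/TB = 4,000,000,000,000 bytes
1 GiB = 1,073,741,824 bytes
4,000,000,000,000 / 1,073,741,824 = 3,725.29 GiB

3,725.29 GiB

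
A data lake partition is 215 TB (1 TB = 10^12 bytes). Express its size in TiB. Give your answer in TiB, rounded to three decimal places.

215 TB = 215 × 10^12 bytes = 215,000,000,000,000 bytes
1 TiB = 2^40 bytes = 1,099,511,627,776 bytes
215,000,000,000,000 / 1,099,511,627,776 = 195.541 TiB

195.541 TiB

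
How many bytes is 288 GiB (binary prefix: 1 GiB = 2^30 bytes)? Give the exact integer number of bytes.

288 × 1,073,741,824 = 309,237,645,312 bytes  (1 GiB = 2^30 bytes)

309,237,645,312 bytes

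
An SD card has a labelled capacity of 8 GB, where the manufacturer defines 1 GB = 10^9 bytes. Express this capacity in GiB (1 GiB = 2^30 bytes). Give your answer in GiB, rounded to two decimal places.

8 GB × 1,000,000,000 bytes/GB = 8,000,000,000 bytes
1 GiB = 2^30 bytes = 1,073,741,824 bytes
8,000,000,000 / 1,073,741,824 = 7.45 GiB

7.45 GiB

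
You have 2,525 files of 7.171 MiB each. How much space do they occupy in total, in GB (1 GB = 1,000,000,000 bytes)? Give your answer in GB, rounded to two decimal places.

18.99 GB

Total = 2,525 × 7.171 MiB = 18106.775 MiB
= 18106.775 × 1,048,576 bytes = 18,986,329,702.4 bytes
1 GB = 1,000,000,000 bytes
18,986,329,702.4 / 1,000,000,000 = 18.99 GB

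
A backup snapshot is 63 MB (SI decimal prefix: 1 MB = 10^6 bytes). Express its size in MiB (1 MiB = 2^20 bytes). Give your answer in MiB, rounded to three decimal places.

63 MB = 63 × 10^6 bytes = 63,000,000 bytes
1 MiB = 1,048,576 bytes
63,000,000 / 1,048,576 = 60.081 MiB

60.081 MiB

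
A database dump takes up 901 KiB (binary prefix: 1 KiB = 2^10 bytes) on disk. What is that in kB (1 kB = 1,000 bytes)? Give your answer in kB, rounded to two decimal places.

922.62 kB

901 KiB = 901 × 2^10 bytes = 922,624 bytes
1 kB = 10^3 bytes = 1,000 bytes
922,624 / 1,000 = 922.62 kB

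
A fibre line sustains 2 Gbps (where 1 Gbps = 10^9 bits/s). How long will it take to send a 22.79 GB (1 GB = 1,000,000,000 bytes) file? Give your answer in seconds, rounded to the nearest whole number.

22.79 GB = 22,790,000,000 bytes = 182,320,000,000 bits
2 Gbps = 2,000,000,000 bits/s
time = 182,320,000,000 / 2,000,000,000 = 91 s

91 seconds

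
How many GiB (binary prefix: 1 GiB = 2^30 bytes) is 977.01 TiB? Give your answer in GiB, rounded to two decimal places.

977.01 TiB × 1,099,511,627,776 bytes/TiB = 1,074,233,855,453,429.76 bytes
1 GiB = 2^30 bytes = 1,073,741,824 bytes
1,074,233,855,453,429.76 / 1,073,741,824 = 1,000,458.24 GiB

1,000,458.24 GiB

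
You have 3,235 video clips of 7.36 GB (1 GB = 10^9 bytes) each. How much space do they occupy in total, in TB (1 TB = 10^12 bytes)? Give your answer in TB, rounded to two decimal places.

Total = 3,235 × 7.36 GB = 23809.6 GB
= 23809.6 × 1,000,000,000 bytes = 23,809,600,000,000 bytes
1 TB = 1,000,000,000,000 bytes
23,809,600,000,000 / 1,000,000,000,000 = 23.81 TB

23.81 TB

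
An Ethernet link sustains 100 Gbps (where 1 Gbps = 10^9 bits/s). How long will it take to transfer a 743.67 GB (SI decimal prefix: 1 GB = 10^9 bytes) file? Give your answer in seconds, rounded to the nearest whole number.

743.67 GB = 743,670,000,000 bytes = 5,949,360,000,000 bits
100 Gbps = 100,000,000,000 bits/s
time = 5,949,360,000,000 / 100,000,000,000 = 59 s

59 seconds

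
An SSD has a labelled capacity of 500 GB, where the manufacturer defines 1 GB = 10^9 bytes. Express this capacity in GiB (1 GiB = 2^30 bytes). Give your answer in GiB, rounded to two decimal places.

500 GB × 1,000,000,000 bytes/GB = 500,000,000,000 bytes
1 GiB = 1,073,741,824 bytes
500,000,000,000 / 1,073,741,824 = 465.66 GiB

465.66 GiB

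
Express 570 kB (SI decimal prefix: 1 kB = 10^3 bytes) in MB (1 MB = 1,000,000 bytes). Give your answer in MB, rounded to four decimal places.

0.5700 MB

570 kB = 570 × 10^3 bytes = 570,000 bytes
1 MB = 1,000,000 bytes
570,000 / 1,000,000 = 0.5700 MB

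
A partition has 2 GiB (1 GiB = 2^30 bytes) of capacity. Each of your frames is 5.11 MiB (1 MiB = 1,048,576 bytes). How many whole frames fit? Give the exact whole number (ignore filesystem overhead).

Capacity: 2 GiB = 2,147,483,648 bytes
Per item: 5.11 MiB = 5,358,223.36 bytes
⌊2,147,483,648 / 5,358,223.36⌋ = 400

400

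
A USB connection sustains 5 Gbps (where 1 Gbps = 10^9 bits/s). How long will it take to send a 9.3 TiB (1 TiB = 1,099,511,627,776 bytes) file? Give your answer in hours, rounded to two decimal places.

4.54 hours

9.3 TiB = 10,225,458,138,316.8 bytes = 81,803,665,106,534.4 bits
5 Gbps = 5,000,000,000 bits/s
time = 81,803,665,106,534.4 / 5,000,000,000 = 16,360.7330 s
16,360.7330 s / 3600 = 4.54 hours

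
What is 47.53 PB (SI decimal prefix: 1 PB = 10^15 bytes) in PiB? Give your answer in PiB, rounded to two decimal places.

47.53 PB = 47.53 × 10^15 bytes = 47,530,000,000,000,000 bytes
1 PiB = 1,125,899,906,842,624 bytes
47,530,000,000,000,000 / 1,125,899,906,842,624 = 42.22 PiB

42.22 PiB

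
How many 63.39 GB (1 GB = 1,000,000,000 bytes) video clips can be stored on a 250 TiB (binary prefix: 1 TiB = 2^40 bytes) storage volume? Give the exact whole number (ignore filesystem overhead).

Capacity: 250 TiB = 274,877,906,944,000 bytes
Per item: 63.39 GB = 63,390,000,000 bytes
⌊274,877,906,944,000 / 63,390,000,000⌋ = 4,336

4,336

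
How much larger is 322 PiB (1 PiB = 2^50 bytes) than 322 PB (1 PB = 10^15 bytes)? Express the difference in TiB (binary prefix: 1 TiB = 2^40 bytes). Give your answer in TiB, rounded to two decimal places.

36,870.71 TiB

322 PiB = 322 × 1,125,899,906,842,624 = 362,539,770,003,324,928 bytes
322 PB = 322 × 1,000,000,000,000,000 = 322,000,000,000,000,000 bytes
difference = 40,539,770,003,324,928 bytes
40,539,770,003,324,928 / 1,099,511,627,776 = 36,870.71 TiB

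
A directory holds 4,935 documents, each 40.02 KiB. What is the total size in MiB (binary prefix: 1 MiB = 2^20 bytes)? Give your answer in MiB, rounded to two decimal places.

Total = 4,935 × 40.02 KiB = 197498.7 KiB
= 197498.7 × 1,024 bytes = 202,238,668.8 bytes
1 MiB = 1,048,576 bytes
202,238,668.8 / 1,048,576 = 192.87 MiB

192.87 MiB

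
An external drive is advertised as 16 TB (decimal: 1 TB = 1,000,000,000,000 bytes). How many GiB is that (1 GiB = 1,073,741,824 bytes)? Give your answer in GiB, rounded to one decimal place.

16 TB = 16 × 10^12 bytes = 16,000,000,000,000 bytes
1 GiB = 2^30 bytes = 1,073,741,824 bytes
16,000,000,000,000 / 1,073,741,824 = 14,901.2 GiB

14,901.2 GiB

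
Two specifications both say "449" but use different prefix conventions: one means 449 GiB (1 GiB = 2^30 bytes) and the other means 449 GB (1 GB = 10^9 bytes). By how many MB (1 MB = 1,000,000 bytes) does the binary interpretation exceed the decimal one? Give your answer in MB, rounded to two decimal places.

33,110.08 MB

449 GiB = 449 × 1,073,741,824 = 482,110,078,976 bytes
449 GB = 449 × 1,000,000,000 = 449,000,000,000 bytes
difference = 33,110,078,976 bytes
33,110,078,976 / 1,000,000 = 33,110.08 MB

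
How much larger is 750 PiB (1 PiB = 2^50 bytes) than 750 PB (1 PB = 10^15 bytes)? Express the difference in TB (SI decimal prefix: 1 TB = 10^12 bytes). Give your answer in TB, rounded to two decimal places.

750 PiB = 750 × 1,125,899,906,842,624 = 844,424,930,131,968,000 bytes
750 PB = 750 × 1,000,000,000,000,000 = 750,000,000,000,000,000 bytes
difference = 94,424,930,131,968,000 bytes
94,424,930,131,968,000 / 1,000,000,000,000 = 94,424.93 TB

94,424.93 TB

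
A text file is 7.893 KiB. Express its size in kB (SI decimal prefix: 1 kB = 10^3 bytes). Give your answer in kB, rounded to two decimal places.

7.893 KiB = 7.893 × 2^10 bytes = 8,082.432 bytes
1 kB = 1,000 bytes
8,082.432 / 1,000 = 8.08 kB

8.08 kB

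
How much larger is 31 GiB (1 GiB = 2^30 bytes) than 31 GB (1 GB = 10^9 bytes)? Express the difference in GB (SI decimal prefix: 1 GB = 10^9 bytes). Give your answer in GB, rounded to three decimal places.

2.286 GB

31 GiB = 31 × 1,073,741,824 = 33,285,996,544 bytes
31 GB = 31 × 1,000,000,000 = 31,000,000,000 bytes
difference = 2,285,996,544 bytes
2,285,996,544 / 1,000,000,000 = 2.286 GB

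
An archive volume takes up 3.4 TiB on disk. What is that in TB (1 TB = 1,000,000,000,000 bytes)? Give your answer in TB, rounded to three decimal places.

3.4 TiB × 1,099,511,627,776 bytes/TiB = 3,738,339,534,438.4 bytes
1 TB = 1,000,000,000,000 bytes
3,738,339,534,438.4 / 1,000,000,000,000 = 3.738 TB

3.738 TB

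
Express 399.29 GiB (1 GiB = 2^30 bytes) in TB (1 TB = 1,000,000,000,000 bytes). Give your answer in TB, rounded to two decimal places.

399.29 GiB = 399.29 × 2^30 bytes = 428,734,372,904.96 bytes
1 TB = 10^12 bytes = 1,000,000,000,000 bytes
428,734,372,904.96 / 1,000,000,000,000 = 0.43 TB

0.43 TB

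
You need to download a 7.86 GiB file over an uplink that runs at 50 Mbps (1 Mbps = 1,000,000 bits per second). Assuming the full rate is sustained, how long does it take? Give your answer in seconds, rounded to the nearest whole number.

1,350 seconds

7.86 GiB = 8,439,610,736.64 bytes = 67,516,885,893.12 bits
50 Mbps = 50,000,000 bits/s
time = 67,516,885,893.12 / 50,000,000 = 1,350 s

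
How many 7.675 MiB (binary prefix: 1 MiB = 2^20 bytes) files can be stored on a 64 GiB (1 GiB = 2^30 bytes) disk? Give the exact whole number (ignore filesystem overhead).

Capacity: 64 GiB = 68,719,476,736 bytes
Per item: 7.675 MiB = 8,047,820.8 bytes
⌊68,719,476,736 / 8,047,820.8⌋ = 8,538

8,538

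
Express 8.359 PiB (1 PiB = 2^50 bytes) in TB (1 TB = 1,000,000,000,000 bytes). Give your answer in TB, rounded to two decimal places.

8.359 PiB = 8.359 × 2^50 bytes = 9,411,397,321,297,494.016 bytes
1 TB = 1,000,000,000,000 bytes
9,411,397,321,297,494.016 / 1,000,000,000,000 = 9,411.40 TB

9,411.40 TB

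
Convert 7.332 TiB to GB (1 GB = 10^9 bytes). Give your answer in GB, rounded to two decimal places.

7.332 TiB = 7.332 × 2^40 bytes = 8,061,619,254,853.632 bytes
1 GB = 10^9 bytes = 1,000,000,000 bytes
8,061,619,254,853.632 / 1,000,000,000 = 8,061.62 GB

8,061.62 GB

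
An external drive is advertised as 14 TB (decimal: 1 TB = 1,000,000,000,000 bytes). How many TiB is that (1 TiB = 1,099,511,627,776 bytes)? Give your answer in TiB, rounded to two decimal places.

12.73 TiB

14 TB × 1,000,000,000,000 bytes/TB = 14,000,000,000,000 bytes
1 TiB = 1,099,511,627,776 bytes
14,000,000,000,000 / 1,099,511,627,776 = 12.73 TiB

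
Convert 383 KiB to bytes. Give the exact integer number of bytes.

383 × 1,024 = 392,192 bytes  (1 KiB = 2^10 bytes)

392,192 bytes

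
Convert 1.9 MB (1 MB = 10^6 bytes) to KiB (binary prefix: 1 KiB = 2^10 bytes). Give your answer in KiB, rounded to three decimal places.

1.9 MB × 1,000,000 bytes/MB = 1,900,000 bytes
1 KiB = 1,024 bytes
1,900,000 / 1,024 = 1,855.469 KiB

1,855.469 KiB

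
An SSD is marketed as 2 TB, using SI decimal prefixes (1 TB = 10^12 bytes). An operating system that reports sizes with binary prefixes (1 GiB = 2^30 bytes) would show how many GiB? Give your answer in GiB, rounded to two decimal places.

1,862.65 GiB

2 TB × 1,000,000,000,000 bytes/TB = 2,000,000,000,000 bytes
1 GiB = 2^30 bytes = 1,073,741,824 bytes
2,000,000,000,000 / 1,073,741,824 = 1,862.65 GiB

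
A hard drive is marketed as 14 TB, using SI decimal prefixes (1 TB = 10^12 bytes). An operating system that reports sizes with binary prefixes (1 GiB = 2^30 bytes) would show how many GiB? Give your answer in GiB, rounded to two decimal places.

13,038.52 GiB

14 TB × 1,000,000,000,000 bytes/TB = 14,000,000,000,000 bytes
1 GiB = 2^30 bytes = 1,073,741,824 bytes
14,000,000,000,000 / 1,073,741,824 = 13,038.52 GiB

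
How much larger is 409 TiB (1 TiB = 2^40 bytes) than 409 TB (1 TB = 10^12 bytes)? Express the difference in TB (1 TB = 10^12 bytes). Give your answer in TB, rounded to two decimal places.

409 TiB = 409 × 1,099,511,627,776 = 449,700,255,760,384 bytes
409 TB = 409 × 1,000,000,000,000 = 409,000,000,000,000 bytes
difference = 40,700,255,760,384 bytes
40,700,255,760,384 / 1,000,000,000,000 = 40.70 TB

40.70 TB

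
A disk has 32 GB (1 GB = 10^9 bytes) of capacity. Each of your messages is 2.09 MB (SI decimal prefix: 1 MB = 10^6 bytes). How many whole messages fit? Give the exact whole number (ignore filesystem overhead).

15,311

Capacity: 32 GB = 32,000,000,000 bytes
Per item: 2.09 MB = 2,090,000 bytes
⌊32,000,000,000 / 2,090,000⌋ = 15,311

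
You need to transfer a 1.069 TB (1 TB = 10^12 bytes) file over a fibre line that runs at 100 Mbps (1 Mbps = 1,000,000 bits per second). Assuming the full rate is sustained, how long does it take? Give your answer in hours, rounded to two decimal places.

23.76 hours

1.069 TB = 1,069,000,000,000 bytes = 8,552,000,000,000 bits
100 Mbps = 100,000,000 bits/s
time = 8,552,000,000,000 / 100,000,000 = 85,520.0000 s
85,520.0000 s / 3600 = 23.76 hours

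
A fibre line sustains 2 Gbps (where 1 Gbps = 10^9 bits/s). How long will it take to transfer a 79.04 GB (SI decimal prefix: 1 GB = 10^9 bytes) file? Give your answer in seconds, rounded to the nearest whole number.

316 seconds

79.04 GB = 79,040,000,000 bytes = 632,320,000,000 bits
2 Gbps = 2,000,000,000 bits/s
time = 632,320,000,000 / 2,000,000,000 = 316 s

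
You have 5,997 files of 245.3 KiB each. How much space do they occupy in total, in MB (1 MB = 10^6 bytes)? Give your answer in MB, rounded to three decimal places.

Total = 5,997 × 245.3 KiB = 1471064.1 KiB
= 1471064.1 × 1,024 bytes = 1,506,369,638.4 bytes
1 MB = 1,000,000 bytes
1,506,369,638.4 / 1,000,000 = 1,506.370 MB

1,506.370 MB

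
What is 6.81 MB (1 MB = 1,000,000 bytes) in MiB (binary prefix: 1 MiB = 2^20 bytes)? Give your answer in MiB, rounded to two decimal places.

6.81 MB = 6.81 × 10^6 bytes = 6,810,000 bytes
1 MiB = 2^20 bytes = 1,048,576 bytes
6,810,000 / 1,048,576 = 6.49 MiB

6.49 MiB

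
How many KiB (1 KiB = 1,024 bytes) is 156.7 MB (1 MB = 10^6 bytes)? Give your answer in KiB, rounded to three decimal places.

156.7 MB × 1,000,000 bytes/MB = 156,700,000 bytes
1 KiB = 2^10 bytes = 1,024 bytes
156,700,000 / 1,024 = 153,027.344 KiB

153,027.344 KiB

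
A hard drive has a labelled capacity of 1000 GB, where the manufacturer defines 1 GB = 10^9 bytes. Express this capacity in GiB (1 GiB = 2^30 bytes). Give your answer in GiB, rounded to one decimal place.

1000 GB × 1,000,000,000 bytes/GB = 1,000,000,000,000 bytes
1 GiB = 2^30 bytes = 1,073,741,824 bytes
1,000,000,000,000 / 1,073,741,824 = 931.3 GiB

931.3 GiB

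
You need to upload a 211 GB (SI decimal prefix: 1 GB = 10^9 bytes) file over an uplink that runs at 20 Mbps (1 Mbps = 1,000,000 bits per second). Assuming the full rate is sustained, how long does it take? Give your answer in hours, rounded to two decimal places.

23.44 hours

211 GB = 211,000,000,000 bytes = 1,688,000,000,000 bits
20 Mbps = 20,000,000 bits/s
time = 1,688,000,000,000 / 20,000,000 = 84,400.0000 s
84,400.0000 s / 3600 = 23.44 hours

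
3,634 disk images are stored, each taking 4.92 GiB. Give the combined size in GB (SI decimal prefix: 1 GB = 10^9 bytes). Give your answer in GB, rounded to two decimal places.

Total = 3,634 × 4.92 GiB = 17879.28 GiB
= 17879.28 × 1,073,741,824 bytes = 19,197,730,719,006.72 bytes
1 GB = 1,000,000,000 bytes
19,197,730,719,006.72 / 1,000,000,000 = 19,197.73 GB

19,197.73 GB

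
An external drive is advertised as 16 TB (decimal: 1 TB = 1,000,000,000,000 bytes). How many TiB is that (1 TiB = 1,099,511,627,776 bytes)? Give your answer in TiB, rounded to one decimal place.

16 TB = 16 × 10^12 bytes = 16,000,000,000,000 bytes
1 TiB = 2^40 bytes = 1,099,511,627,776 bytes
16,000,000,000,000 / 1,099,511,627,776 = 14.6 TiB

14.6 TiB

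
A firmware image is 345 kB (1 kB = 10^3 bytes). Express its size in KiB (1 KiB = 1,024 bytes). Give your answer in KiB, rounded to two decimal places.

336.91 KiB

345 kB × 1,000 bytes/kB = 345,000 bytes
1 KiB = 1,024 bytes
345,000 / 1,024 = 336.91 KiB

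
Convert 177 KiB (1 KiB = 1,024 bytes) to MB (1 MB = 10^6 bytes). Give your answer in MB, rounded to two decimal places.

0.18 MB

177 KiB = 177 × 2^10 bytes = 181,248 bytes
1 MB = 10^6 bytes = 1,000,000 bytes
181,248 / 1,000,000 = 0.18 MB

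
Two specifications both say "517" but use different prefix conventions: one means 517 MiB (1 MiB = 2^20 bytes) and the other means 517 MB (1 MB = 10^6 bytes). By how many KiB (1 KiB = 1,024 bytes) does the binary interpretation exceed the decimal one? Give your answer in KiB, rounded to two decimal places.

517 MiB = 517 × 1,048,576 = 542,113,792 bytes
517 MB = 517 × 1,000,000 = 517,000,000 bytes
difference = 25,113,792 bytes
25,113,792 / 1,024 = 24,525.19 KiB

24,525.19 KiB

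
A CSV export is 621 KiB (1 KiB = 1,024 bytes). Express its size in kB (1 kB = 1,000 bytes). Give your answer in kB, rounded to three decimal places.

635.904 kB

621 KiB = 621 × 2^10 bytes = 635,904 bytes
1 kB = 10^3 bytes = 1,000 bytes
635,904 / 1,000 = 635.904 kB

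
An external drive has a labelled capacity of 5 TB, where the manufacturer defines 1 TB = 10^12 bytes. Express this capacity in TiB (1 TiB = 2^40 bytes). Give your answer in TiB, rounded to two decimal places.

5 TB × 1,000,000,000,000 bytes/TB = 5,000,000,000,000 bytes
1 TiB = 1,099,511,627,776 bytes
5,000,000,000,000 / 1,099,511,627,776 = 4.55 TiB

4.55 TiB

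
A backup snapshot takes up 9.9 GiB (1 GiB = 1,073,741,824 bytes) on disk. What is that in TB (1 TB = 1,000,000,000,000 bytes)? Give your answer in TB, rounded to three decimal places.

9.9 GiB = 9.9 × 2^30 bytes = 10,630,044,057.6 bytes
1 TB = 1,000,000,000,000 bytes
10,630,044,057.6 / 1,000,000,000,000 = 0.011 TB

0.011 TB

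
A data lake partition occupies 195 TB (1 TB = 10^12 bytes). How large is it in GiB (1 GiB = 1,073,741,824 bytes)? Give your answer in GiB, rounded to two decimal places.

195 TB × 1,000,000,000,000 bytes/TB = 195,000,000,000,000 bytes
1 GiB = 1,073,741,824 bytes
195,000,000,000,000 / 1,073,741,824 = 181,607.90 GiB

181,607.90 GiB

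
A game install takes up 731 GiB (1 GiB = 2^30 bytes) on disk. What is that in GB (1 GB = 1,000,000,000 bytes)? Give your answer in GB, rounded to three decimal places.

731 GiB = 731 × 2^30 bytes = 784,905,273,344 bytes
1 GB = 1,000,000,000 bytes
784,905,273,344 / 1,000,000,000 = 784.905 GB

784.905 GB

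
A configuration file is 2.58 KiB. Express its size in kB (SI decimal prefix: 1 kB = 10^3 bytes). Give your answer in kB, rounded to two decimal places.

2.58 KiB × 1,024 bytes/KiB = 2,641.92 bytes
1 kB = 1,000 bytes
2,641.92 / 1,000 = 2.64 kB

2.64 kB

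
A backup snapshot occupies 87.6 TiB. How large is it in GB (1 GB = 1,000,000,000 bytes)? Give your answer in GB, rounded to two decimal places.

87.6 TiB = 87.6 × 2^40 bytes = 96,317,218,593,177.6 bytes
1 GB = 10^9 bytes = 1,000,000,000 bytes
96,317,218,593,177.6 / 1,000,000,000 = 96,317.22 GB

96,317.22 GB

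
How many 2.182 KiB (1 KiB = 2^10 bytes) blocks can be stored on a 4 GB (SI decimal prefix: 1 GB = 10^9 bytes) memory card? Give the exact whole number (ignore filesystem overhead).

Capacity: 4 GB = 4,000,000,000 bytes
Per item: 2.182 KiB = 2,234.368 bytes
⌊4,000,000,000 / 2,234.368⌋ = 1,790,215

1,790,215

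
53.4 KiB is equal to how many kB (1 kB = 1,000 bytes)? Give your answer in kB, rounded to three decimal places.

54.682 kB

53.4 KiB × 1,024 bytes/KiB = 54,681.6 bytes
1 kB = 1,000 bytes
54,681.6 / 1,000 = 54.682 kB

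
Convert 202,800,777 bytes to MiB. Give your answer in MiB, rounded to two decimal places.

193.41 MiB

202,800,777 bytes given.
1 MiB = 1,048,576 bytes
202,800,777 / 1,048,576 = 193.41 MiB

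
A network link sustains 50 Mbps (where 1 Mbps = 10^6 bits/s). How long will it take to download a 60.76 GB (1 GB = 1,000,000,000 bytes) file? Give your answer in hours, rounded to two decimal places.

2.70 hours

60.76 GB = 60,760,000,000 bytes = 486,080,000,000 bits
50 Mbps = 50,000,000 bits/s
time = 486,080,000,000 / 50,000,000 = 9,721.6000 s
9,721.6000 s / 3600 = 2.70 hours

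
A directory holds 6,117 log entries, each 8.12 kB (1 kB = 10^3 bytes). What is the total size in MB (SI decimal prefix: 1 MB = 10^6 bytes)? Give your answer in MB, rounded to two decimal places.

49.67 MB

Total = 6,117 × 8.12 kB = 49670.04 kB
= 49670.04 × 1,000 bytes = 49,670,040 bytes
1 MB = 1,000,000 bytes
49,670,040 / 1,000,000 = 49.67 MB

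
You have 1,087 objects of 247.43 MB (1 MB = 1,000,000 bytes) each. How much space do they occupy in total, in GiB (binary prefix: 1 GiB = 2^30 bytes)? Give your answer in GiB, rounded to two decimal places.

250.49 GiB

Total = 1,087 × 247.43 MB = 268956.41 MB
= 268956.41 × 1,000,000 bytes = 268,956,410,000 bytes
1 GiB = 1,073,741,824 bytes
268,956,410,000 / 1,073,741,824 = 250.49 GiB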